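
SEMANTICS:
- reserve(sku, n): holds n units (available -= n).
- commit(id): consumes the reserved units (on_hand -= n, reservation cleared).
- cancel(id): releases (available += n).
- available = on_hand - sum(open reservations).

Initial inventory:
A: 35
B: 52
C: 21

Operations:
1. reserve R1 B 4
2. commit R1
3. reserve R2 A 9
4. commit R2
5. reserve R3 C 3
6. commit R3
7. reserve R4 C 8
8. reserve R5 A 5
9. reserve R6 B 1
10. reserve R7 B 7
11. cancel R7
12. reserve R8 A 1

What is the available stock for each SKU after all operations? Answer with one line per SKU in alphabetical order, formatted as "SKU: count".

Answer: A: 20
B: 47
C: 10

Derivation:
Step 1: reserve R1 B 4 -> on_hand[A=35 B=52 C=21] avail[A=35 B=48 C=21] open={R1}
Step 2: commit R1 -> on_hand[A=35 B=48 C=21] avail[A=35 B=48 C=21] open={}
Step 3: reserve R2 A 9 -> on_hand[A=35 B=48 C=21] avail[A=26 B=48 C=21] open={R2}
Step 4: commit R2 -> on_hand[A=26 B=48 C=21] avail[A=26 B=48 C=21] open={}
Step 5: reserve R3 C 3 -> on_hand[A=26 B=48 C=21] avail[A=26 B=48 C=18] open={R3}
Step 6: commit R3 -> on_hand[A=26 B=48 C=18] avail[A=26 B=48 C=18] open={}
Step 7: reserve R4 C 8 -> on_hand[A=26 B=48 C=18] avail[A=26 B=48 C=10] open={R4}
Step 8: reserve R5 A 5 -> on_hand[A=26 B=48 C=18] avail[A=21 B=48 C=10] open={R4,R5}
Step 9: reserve R6 B 1 -> on_hand[A=26 B=48 C=18] avail[A=21 B=47 C=10] open={R4,R5,R6}
Step 10: reserve R7 B 7 -> on_hand[A=26 B=48 C=18] avail[A=21 B=40 C=10] open={R4,R5,R6,R7}
Step 11: cancel R7 -> on_hand[A=26 B=48 C=18] avail[A=21 B=47 C=10] open={R4,R5,R6}
Step 12: reserve R8 A 1 -> on_hand[A=26 B=48 C=18] avail[A=20 B=47 C=10] open={R4,R5,R6,R8}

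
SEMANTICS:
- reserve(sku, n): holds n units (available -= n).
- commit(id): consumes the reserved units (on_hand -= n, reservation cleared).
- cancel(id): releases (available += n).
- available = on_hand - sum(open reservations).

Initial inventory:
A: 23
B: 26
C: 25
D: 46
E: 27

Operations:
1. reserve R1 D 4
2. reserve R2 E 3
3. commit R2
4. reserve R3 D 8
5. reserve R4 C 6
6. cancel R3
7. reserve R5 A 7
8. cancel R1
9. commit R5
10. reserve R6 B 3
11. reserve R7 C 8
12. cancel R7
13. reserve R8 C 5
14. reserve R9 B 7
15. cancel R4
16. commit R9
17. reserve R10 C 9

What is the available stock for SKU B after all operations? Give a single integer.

Answer: 16

Derivation:
Step 1: reserve R1 D 4 -> on_hand[A=23 B=26 C=25 D=46 E=27] avail[A=23 B=26 C=25 D=42 E=27] open={R1}
Step 2: reserve R2 E 3 -> on_hand[A=23 B=26 C=25 D=46 E=27] avail[A=23 B=26 C=25 D=42 E=24] open={R1,R2}
Step 3: commit R2 -> on_hand[A=23 B=26 C=25 D=46 E=24] avail[A=23 B=26 C=25 D=42 E=24] open={R1}
Step 4: reserve R3 D 8 -> on_hand[A=23 B=26 C=25 D=46 E=24] avail[A=23 B=26 C=25 D=34 E=24] open={R1,R3}
Step 5: reserve R4 C 6 -> on_hand[A=23 B=26 C=25 D=46 E=24] avail[A=23 B=26 C=19 D=34 E=24] open={R1,R3,R4}
Step 6: cancel R3 -> on_hand[A=23 B=26 C=25 D=46 E=24] avail[A=23 B=26 C=19 D=42 E=24] open={R1,R4}
Step 7: reserve R5 A 7 -> on_hand[A=23 B=26 C=25 D=46 E=24] avail[A=16 B=26 C=19 D=42 E=24] open={R1,R4,R5}
Step 8: cancel R1 -> on_hand[A=23 B=26 C=25 D=46 E=24] avail[A=16 B=26 C=19 D=46 E=24] open={R4,R5}
Step 9: commit R5 -> on_hand[A=16 B=26 C=25 D=46 E=24] avail[A=16 B=26 C=19 D=46 E=24] open={R4}
Step 10: reserve R6 B 3 -> on_hand[A=16 B=26 C=25 D=46 E=24] avail[A=16 B=23 C=19 D=46 E=24] open={R4,R6}
Step 11: reserve R7 C 8 -> on_hand[A=16 B=26 C=25 D=46 E=24] avail[A=16 B=23 C=11 D=46 E=24] open={R4,R6,R7}
Step 12: cancel R7 -> on_hand[A=16 B=26 C=25 D=46 E=24] avail[A=16 B=23 C=19 D=46 E=24] open={R4,R6}
Step 13: reserve R8 C 5 -> on_hand[A=16 B=26 C=25 D=46 E=24] avail[A=16 B=23 C=14 D=46 E=24] open={R4,R6,R8}
Step 14: reserve R9 B 7 -> on_hand[A=16 B=26 C=25 D=46 E=24] avail[A=16 B=16 C=14 D=46 E=24] open={R4,R6,R8,R9}
Step 15: cancel R4 -> on_hand[A=16 B=26 C=25 D=46 E=24] avail[A=16 B=16 C=20 D=46 E=24] open={R6,R8,R9}
Step 16: commit R9 -> on_hand[A=16 B=19 C=25 D=46 E=24] avail[A=16 B=16 C=20 D=46 E=24] open={R6,R8}
Step 17: reserve R10 C 9 -> on_hand[A=16 B=19 C=25 D=46 E=24] avail[A=16 B=16 C=11 D=46 E=24] open={R10,R6,R8}
Final available[B] = 16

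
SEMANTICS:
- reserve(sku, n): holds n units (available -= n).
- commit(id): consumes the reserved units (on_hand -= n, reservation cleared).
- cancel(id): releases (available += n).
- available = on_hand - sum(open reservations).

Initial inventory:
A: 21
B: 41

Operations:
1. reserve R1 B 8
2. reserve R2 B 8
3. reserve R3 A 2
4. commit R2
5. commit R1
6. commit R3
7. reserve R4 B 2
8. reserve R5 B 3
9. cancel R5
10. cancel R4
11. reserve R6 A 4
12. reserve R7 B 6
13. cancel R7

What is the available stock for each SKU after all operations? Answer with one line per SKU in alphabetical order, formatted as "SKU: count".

Answer: A: 15
B: 25

Derivation:
Step 1: reserve R1 B 8 -> on_hand[A=21 B=41] avail[A=21 B=33] open={R1}
Step 2: reserve R2 B 8 -> on_hand[A=21 B=41] avail[A=21 B=25] open={R1,R2}
Step 3: reserve R3 A 2 -> on_hand[A=21 B=41] avail[A=19 B=25] open={R1,R2,R3}
Step 4: commit R2 -> on_hand[A=21 B=33] avail[A=19 B=25] open={R1,R3}
Step 5: commit R1 -> on_hand[A=21 B=25] avail[A=19 B=25] open={R3}
Step 6: commit R3 -> on_hand[A=19 B=25] avail[A=19 B=25] open={}
Step 7: reserve R4 B 2 -> on_hand[A=19 B=25] avail[A=19 B=23] open={R4}
Step 8: reserve R5 B 3 -> on_hand[A=19 B=25] avail[A=19 B=20] open={R4,R5}
Step 9: cancel R5 -> on_hand[A=19 B=25] avail[A=19 B=23] open={R4}
Step 10: cancel R4 -> on_hand[A=19 B=25] avail[A=19 B=25] open={}
Step 11: reserve R6 A 4 -> on_hand[A=19 B=25] avail[A=15 B=25] open={R6}
Step 12: reserve R7 B 6 -> on_hand[A=19 B=25] avail[A=15 B=19] open={R6,R7}
Step 13: cancel R7 -> on_hand[A=19 B=25] avail[A=15 B=25] open={R6}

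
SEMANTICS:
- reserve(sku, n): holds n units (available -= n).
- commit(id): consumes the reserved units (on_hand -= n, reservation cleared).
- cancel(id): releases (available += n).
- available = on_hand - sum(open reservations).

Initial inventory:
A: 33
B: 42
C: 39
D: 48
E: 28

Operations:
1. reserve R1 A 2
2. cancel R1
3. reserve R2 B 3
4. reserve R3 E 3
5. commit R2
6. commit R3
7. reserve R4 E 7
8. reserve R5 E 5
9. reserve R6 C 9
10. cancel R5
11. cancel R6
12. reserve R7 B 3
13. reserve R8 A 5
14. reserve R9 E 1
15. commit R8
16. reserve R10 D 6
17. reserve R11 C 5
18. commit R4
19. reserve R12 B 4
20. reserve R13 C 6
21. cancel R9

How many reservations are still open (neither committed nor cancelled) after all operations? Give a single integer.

Step 1: reserve R1 A 2 -> on_hand[A=33 B=42 C=39 D=48 E=28] avail[A=31 B=42 C=39 D=48 E=28] open={R1}
Step 2: cancel R1 -> on_hand[A=33 B=42 C=39 D=48 E=28] avail[A=33 B=42 C=39 D=48 E=28] open={}
Step 3: reserve R2 B 3 -> on_hand[A=33 B=42 C=39 D=48 E=28] avail[A=33 B=39 C=39 D=48 E=28] open={R2}
Step 4: reserve R3 E 3 -> on_hand[A=33 B=42 C=39 D=48 E=28] avail[A=33 B=39 C=39 D=48 E=25] open={R2,R3}
Step 5: commit R2 -> on_hand[A=33 B=39 C=39 D=48 E=28] avail[A=33 B=39 C=39 D=48 E=25] open={R3}
Step 6: commit R3 -> on_hand[A=33 B=39 C=39 D=48 E=25] avail[A=33 B=39 C=39 D=48 E=25] open={}
Step 7: reserve R4 E 7 -> on_hand[A=33 B=39 C=39 D=48 E=25] avail[A=33 B=39 C=39 D=48 E=18] open={R4}
Step 8: reserve R5 E 5 -> on_hand[A=33 B=39 C=39 D=48 E=25] avail[A=33 B=39 C=39 D=48 E=13] open={R4,R5}
Step 9: reserve R6 C 9 -> on_hand[A=33 B=39 C=39 D=48 E=25] avail[A=33 B=39 C=30 D=48 E=13] open={R4,R5,R6}
Step 10: cancel R5 -> on_hand[A=33 B=39 C=39 D=48 E=25] avail[A=33 B=39 C=30 D=48 E=18] open={R4,R6}
Step 11: cancel R6 -> on_hand[A=33 B=39 C=39 D=48 E=25] avail[A=33 B=39 C=39 D=48 E=18] open={R4}
Step 12: reserve R7 B 3 -> on_hand[A=33 B=39 C=39 D=48 E=25] avail[A=33 B=36 C=39 D=48 E=18] open={R4,R7}
Step 13: reserve R8 A 5 -> on_hand[A=33 B=39 C=39 D=48 E=25] avail[A=28 B=36 C=39 D=48 E=18] open={R4,R7,R8}
Step 14: reserve R9 E 1 -> on_hand[A=33 B=39 C=39 D=48 E=25] avail[A=28 B=36 C=39 D=48 E=17] open={R4,R7,R8,R9}
Step 15: commit R8 -> on_hand[A=28 B=39 C=39 D=48 E=25] avail[A=28 B=36 C=39 D=48 E=17] open={R4,R7,R9}
Step 16: reserve R10 D 6 -> on_hand[A=28 B=39 C=39 D=48 E=25] avail[A=28 B=36 C=39 D=42 E=17] open={R10,R4,R7,R9}
Step 17: reserve R11 C 5 -> on_hand[A=28 B=39 C=39 D=48 E=25] avail[A=28 B=36 C=34 D=42 E=17] open={R10,R11,R4,R7,R9}
Step 18: commit R4 -> on_hand[A=28 B=39 C=39 D=48 E=18] avail[A=28 B=36 C=34 D=42 E=17] open={R10,R11,R7,R9}
Step 19: reserve R12 B 4 -> on_hand[A=28 B=39 C=39 D=48 E=18] avail[A=28 B=32 C=34 D=42 E=17] open={R10,R11,R12,R7,R9}
Step 20: reserve R13 C 6 -> on_hand[A=28 B=39 C=39 D=48 E=18] avail[A=28 B=32 C=28 D=42 E=17] open={R10,R11,R12,R13,R7,R9}
Step 21: cancel R9 -> on_hand[A=28 B=39 C=39 D=48 E=18] avail[A=28 B=32 C=28 D=42 E=18] open={R10,R11,R12,R13,R7}
Open reservations: ['R10', 'R11', 'R12', 'R13', 'R7'] -> 5

Answer: 5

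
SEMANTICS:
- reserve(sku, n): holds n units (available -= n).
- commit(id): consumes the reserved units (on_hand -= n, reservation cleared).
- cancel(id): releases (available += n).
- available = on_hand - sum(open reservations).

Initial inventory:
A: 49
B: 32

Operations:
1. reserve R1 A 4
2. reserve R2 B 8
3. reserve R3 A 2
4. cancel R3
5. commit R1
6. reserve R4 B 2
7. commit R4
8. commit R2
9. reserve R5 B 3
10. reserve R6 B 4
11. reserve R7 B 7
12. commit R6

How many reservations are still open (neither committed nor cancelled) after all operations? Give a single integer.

Answer: 2

Derivation:
Step 1: reserve R1 A 4 -> on_hand[A=49 B=32] avail[A=45 B=32] open={R1}
Step 2: reserve R2 B 8 -> on_hand[A=49 B=32] avail[A=45 B=24] open={R1,R2}
Step 3: reserve R3 A 2 -> on_hand[A=49 B=32] avail[A=43 B=24] open={R1,R2,R3}
Step 4: cancel R3 -> on_hand[A=49 B=32] avail[A=45 B=24] open={R1,R2}
Step 5: commit R1 -> on_hand[A=45 B=32] avail[A=45 B=24] open={R2}
Step 6: reserve R4 B 2 -> on_hand[A=45 B=32] avail[A=45 B=22] open={R2,R4}
Step 7: commit R4 -> on_hand[A=45 B=30] avail[A=45 B=22] open={R2}
Step 8: commit R2 -> on_hand[A=45 B=22] avail[A=45 B=22] open={}
Step 9: reserve R5 B 3 -> on_hand[A=45 B=22] avail[A=45 B=19] open={R5}
Step 10: reserve R6 B 4 -> on_hand[A=45 B=22] avail[A=45 B=15] open={R5,R6}
Step 11: reserve R7 B 7 -> on_hand[A=45 B=22] avail[A=45 B=8] open={R5,R6,R7}
Step 12: commit R6 -> on_hand[A=45 B=18] avail[A=45 B=8] open={R5,R7}
Open reservations: ['R5', 'R7'] -> 2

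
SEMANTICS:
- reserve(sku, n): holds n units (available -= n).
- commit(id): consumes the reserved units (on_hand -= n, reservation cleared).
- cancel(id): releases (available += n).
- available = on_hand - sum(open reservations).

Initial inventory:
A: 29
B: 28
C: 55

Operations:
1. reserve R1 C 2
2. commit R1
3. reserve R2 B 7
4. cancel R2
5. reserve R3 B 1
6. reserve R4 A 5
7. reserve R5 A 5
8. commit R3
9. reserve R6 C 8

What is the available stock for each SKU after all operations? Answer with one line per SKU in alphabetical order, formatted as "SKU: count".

Step 1: reserve R1 C 2 -> on_hand[A=29 B=28 C=55] avail[A=29 B=28 C=53] open={R1}
Step 2: commit R1 -> on_hand[A=29 B=28 C=53] avail[A=29 B=28 C=53] open={}
Step 3: reserve R2 B 7 -> on_hand[A=29 B=28 C=53] avail[A=29 B=21 C=53] open={R2}
Step 4: cancel R2 -> on_hand[A=29 B=28 C=53] avail[A=29 B=28 C=53] open={}
Step 5: reserve R3 B 1 -> on_hand[A=29 B=28 C=53] avail[A=29 B=27 C=53] open={R3}
Step 6: reserve R4 A 5 -> on_hand[A=29 B=28 C=53] avail[A=24 B=27 C=53] open={R3,R4}
Step 7: reserve R5 A 5 -> on_hand[A=29 B=28 C=53] avail[A=19 B=27 C=53] open={R3,R4,R5}
Step 8: commit R3 -> on_hand[A=29 B=27 C=53] avail[A=19 B=27 C=53] open={R4,R5}
Step 9: reserve R6 C 8 -> on_hand[A=29 B=27 C=53] avail[A=19 B=27 C=45] open={R4,R5,R6}

Answer: A: 19
B: 27
C: 45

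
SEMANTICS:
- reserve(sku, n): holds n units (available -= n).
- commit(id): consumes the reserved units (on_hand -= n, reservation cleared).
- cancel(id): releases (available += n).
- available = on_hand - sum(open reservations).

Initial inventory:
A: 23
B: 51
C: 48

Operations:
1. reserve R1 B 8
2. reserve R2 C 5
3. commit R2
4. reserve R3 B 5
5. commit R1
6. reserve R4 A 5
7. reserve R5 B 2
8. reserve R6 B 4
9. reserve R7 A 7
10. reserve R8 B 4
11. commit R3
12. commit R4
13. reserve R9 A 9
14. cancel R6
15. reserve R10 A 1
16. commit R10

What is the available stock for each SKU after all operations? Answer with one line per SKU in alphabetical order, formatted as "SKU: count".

Answer: A: 1
B: 32
C: 43

Derivation:
Step 1: reserve R1 B 8 -> on_hand[A=23 B=51 C=48] avail[A=23 B=43 C=48] open={R1}
Step 2: reserve R2 C 5 -> on_hand[A=23 B=51 C=48] avail[A=23 B=43 C=43] open={R1,R2}
Step 3: commit R2 -> on_hand[A=23 B=51 C=43] avail[A=23 B=43 C=43] open={R1}
Step 4: reserve R3 B 5 -> on_hand[A=23 B=51 C=43] avail[A=23 B=38 C=43] open={R1,R3}
Step 5: commit R1 -> on_hand[A=23 B=43 C=43] avail[A=23 B=38 C=43] open={R3}
Step 6: reserve R4 A 5 -> on_hand[A=23 B=43 C=43] avail[A=18 B=38 C=43] open={R3,R4}
Step 7: reserve R5 B 2 -> on_hand[A=23 B=43 C=43] avail[A=18 B=36 C=43] open={R3,R4,R5}
Step 8: reserve R6 B 4 -> on_hand[A=23 B=43 C=43] avail[A=18 B=32 C=43] open={R3,R4,R5,R6}
Step 9: reserve R7 A 7 -> on_hand[A=23 B=43 C=43] avail[A=11 B=32 C=43] open={R3,R4,R5,R6,R7}
Step 10: reserve R8 B 4 -> on_hand[A=23 B=43 C=43] avail[A=11 B=28 C=43] open={R3,R4,R5,R6,R7,R8}
Step 11: commit R3 -> on_hand[A=23 B=38 C=43] avail[A=11 B=28 C=43] open={R4,R5,R6,R7,R8}
Step 12: commit R4 -> on_hand[A=18 B=38 C=43] avail[A=11 B=28 C=43] open={R5,R6,R7,R8}
Step 13: reserve R9 A 9 -> on_hand[A=18 B=38 C=43] avail[A=2 B=28 C=43] open={R5,R6,R7,R8,R9}
Step 14: cancel R6 -> on_hand[A=18 B=38 C=43] avail[A=2 B=32 C=43] open={R5,R7,R8,R9}
Step 15: reserve R10 A 1 -> on_hand[A=18 B=38 C=43] avail[A=1 B=32 C=43] open={R10,R5,R7,R8,R9}
Step 16: commit R10 -> on_hand[A=17 B=38 C=43] avail[A=1 B=32 C=43] open={R5,R7,R8,R9}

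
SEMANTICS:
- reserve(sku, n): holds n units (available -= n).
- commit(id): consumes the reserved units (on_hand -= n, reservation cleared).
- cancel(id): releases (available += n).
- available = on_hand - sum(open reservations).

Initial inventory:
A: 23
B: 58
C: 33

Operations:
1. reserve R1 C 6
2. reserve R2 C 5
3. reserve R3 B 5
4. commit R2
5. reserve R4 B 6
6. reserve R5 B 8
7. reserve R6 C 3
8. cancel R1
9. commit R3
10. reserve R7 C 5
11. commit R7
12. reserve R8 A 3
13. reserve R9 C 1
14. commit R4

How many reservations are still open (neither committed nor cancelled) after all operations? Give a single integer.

Step 1: reserve R1 C 6 -> on_hand[A=23 B=58 C=33] avail[A=23 B=58 C=27] open={R1}
Step 2: reserve R2 C 5 -> on_hand[A=23 B=58 C=33] avail[A=23 B=58 C=22] open={R1,R2}
Step 3: reserve R3 B 5 -> on_hand[A=23 B=58 C=33] avail[A=23 B=53 C=22] open={R1,R2,R3}
Step 4: commit R2 -> on_hand[A=23 B=58 C=28] avail[A=23 B=53 C=22] open={R1,R3}
Step 5: reserve R4 B 6 -> on_hand[A=23 B=58 C=28] avail[A=23 B=47 C=22] open={R1,R3,R4}
Step 6: reserve R5 B 8 -> on_hand[A=23 B=58 C=28] avail[A=23 B=39 C=22] open={R1,R3,R4,R5}
Step 7: reserve R6 C 3 -> on_hand[A=23 B=58 C=28] avail[A=23 B=39 C=19] open={R1,R3,R4,R5,R6}
Step 8: cancel R1 -> on_hand[A=23 B=58 C=28] avail[A=23 B=39 C=25] open={R3,R4,R5,R6}
Step 9: commit R3 -> on_hand[A=23 B=53 C=28] avail[A=23 B=39 C=25] open={R4,R5,R6}
Step 10: reserve R7 C 5 -> on_hand[A=23 B=53 C=28] avail[A=23 B=39 C=20] open={R4,R5,R6,R7}
Step 11: commit R7 -> on_hand[A=23 B=53 C=23] avail[A=23 B=39 C=20] open={R4,R5,R6}
Step 12: reserve R8 A 3 -> on_hand[A=23 B=53 C=23] avail[A=20 B=39 C=20] open={R4,R5,R6,R8}
Step 13: reserve R9 C 1 -> on_hand[A=23 B=53 C=23] avail[A=20 B=39 C=19] open={R4,R5,R6,R8,R9}
Step 14: commit R4 -> on_hand[A=23 B=47 C=23] avail[A=20 B=39 C=19] open={R5,R6,R8,R9}
Open reservations: ['R5', 'R6', 'R8', 'R9'] -> 4

Answer: 4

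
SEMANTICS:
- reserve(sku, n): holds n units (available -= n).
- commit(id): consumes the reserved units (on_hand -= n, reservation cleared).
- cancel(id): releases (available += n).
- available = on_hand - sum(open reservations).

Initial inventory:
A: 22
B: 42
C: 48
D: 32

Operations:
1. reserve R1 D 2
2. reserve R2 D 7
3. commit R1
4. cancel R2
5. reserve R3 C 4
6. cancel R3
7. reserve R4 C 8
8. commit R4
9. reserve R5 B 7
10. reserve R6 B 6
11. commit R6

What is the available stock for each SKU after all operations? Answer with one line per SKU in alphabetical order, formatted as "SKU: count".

Step 1: reserve R1 D 2 -> on_hand[A=22 B=42 C=48 D=32] avail[A=22 B=42 C=48 D=30] open={R1}
Step 2: reserve R2 D 7 -> on_hand[A=22 B=42 C=48 D=32] avail[A=22 B=42 C=48 D=23] open={R1,R2}
Step 3: commit R1 -> on_hand[A=22 B=42 C=48 D=30] avail[A=22 B=42 C=48 D=23] open={R2}
Step 4: cancel R2 -> on_hand[A=22 B=42 C=48 D=30] avail[A=22 B=42 C=48 D=30] open={}
Step 5: reserve R3 C 4 -> on_hand[A=22 B=42 C=48 D=30] avail[A=22 B=42 C=44 D=30] open={R3}
Step 6: cancel R3 -> on_hand[A=22 B=42 C=48 D=30] avail[A=22 B=42 C=48 D=30] open={}
Step 7: reserve R4 C 8 -> on_hand[A=22 B=42 C=48 D=30] avail[A=22 B=42 C=40 D=30] open={R4}
Step 8: commit R4 -> on_hand[A=22 B=42 C=40 D=30] avail[A=22 B=42 C=40 D=30] open={}
Step 9: reserve R5 B 7 -> on_hand[A=22 B=42 C=40 D=30] avail[A=22 B=35 C=40 D=30] open={R5}
Step 10: reserve R6 B 6 -> on_hand[A=22 B=42 C=40 D=30] avail[A=22 B=29 C=40 D=30] open={R5,R6}
Step 11: commit R6 -> on_hand[A=22 B=36 C=40 D=30] avail[A=22 B=29 C=40 D=30] open={R5}

Answer: A: 22
B: 29
C: 40
D: 30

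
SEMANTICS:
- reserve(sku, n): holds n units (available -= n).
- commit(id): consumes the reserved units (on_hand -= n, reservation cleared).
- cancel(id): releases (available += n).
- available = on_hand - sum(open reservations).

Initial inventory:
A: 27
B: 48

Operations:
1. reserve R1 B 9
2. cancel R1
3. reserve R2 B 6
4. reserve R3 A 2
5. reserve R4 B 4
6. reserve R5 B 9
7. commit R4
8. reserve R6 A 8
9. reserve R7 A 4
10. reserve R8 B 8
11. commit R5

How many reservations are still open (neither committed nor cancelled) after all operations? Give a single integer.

Answer: 5

Derivation:
Step 1: reserve R1 B 9 -> on_hand[A=27 B=48] avail[A=27 B=39] open={R1}
Step 2: cancel R1 -> on_hand[A=27 B=48] avail[A=27 B=48] open={}
Step 3: reserve R2 B 6 -> on_hand[A=27 B=48] avail[A=27 B=42] open={R2}
Step 4: reserve R3 A 2 -> on_hand[A=27 B=48] avail[A=25 B=42] open={R2,R3}
Step 5: reserve R4 B 4 -> on_hand[A=27 B=48] avail[A=25 B=38] open={R2,R3,R4}
Step 6: reserve R5 B 9 -> on_hand[A=27 B=48] avail[A=25 B=29] open={R2,R3,R4,R5}
Step 7: commit R4 -> on_hand[A=27 B=44] avail[A=25 B=29] open={R2,R3,R5}
Step 8: reserve R6 A 8 -> on_hand[A=27 B=44] avail[A=17 B=29] open={R2,R3,R5,R6}
Step 9: reserve R7 A 4 -> on_hand[A=27 B=44] avail[A=13 B=29] open={R2,R3,R5,R6,R7}
Step 10: reserve R8 B 8 -> on_hand[A=27 B=44] avail[A=13 B=21] open={R2,R3,R5,R6,R7,R8}
Step 11: commit R5 -> on_hand[A=27 B=35] avail[A=13 B=21] open={R2,R3,R6,R7,R8}
Open reservations: ['R2', 'R3', 'R6', 'R7', 'R8'] -> 5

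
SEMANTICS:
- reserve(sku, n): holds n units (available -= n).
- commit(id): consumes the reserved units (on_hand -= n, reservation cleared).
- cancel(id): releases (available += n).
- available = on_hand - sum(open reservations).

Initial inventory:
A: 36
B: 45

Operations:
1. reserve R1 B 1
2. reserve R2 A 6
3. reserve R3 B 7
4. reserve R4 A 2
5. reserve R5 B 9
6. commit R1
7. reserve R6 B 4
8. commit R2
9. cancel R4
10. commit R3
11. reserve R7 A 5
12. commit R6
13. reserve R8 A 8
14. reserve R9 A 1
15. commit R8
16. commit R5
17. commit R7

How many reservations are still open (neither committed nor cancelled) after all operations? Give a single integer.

Step 1: reserve R1 B 1 -> on_hand[A=36 B=45] avail[A=36 B=44] open={R1}
Step 2: reserve R2 A 6 -> on_hand[A=36 B=45] avail[A=30 B=44] open={R1,R2}
Step 3: reserve R3 B 7 -> on_hand[A=36 B=45] avail[A=30 B=37] open={R1,R2,R3}
Step 4: reserve R4 A 2 -> on_hand[A=36 B=45] avail[A=28 B=37] open={R1,R2,R3,R4}
Step 5: reserve R5 B 9 -> on_hand[A=36 B=45] avail[A=28 B=28] open={R1,R2,R3,R4,R5}
Step 6: commit R1 -> on_hand[A=36 B=44] avail[A=28 B=28] open={R2,R3,R4,R5}
Step 7: reserve R6 B 4 -> on_hand[A=36 B=44] avail[A=28 B=24] open={R2,R3,R4,R5,R6}
Step 8: commit R2 -> on_hand[A=30 B=44] avail[A=28 B=24] open={R3,R4,R5,R6}
Step 9: cancel R4 -> on_hand[A=30 B=44] avail[A=30 B=24] open={R3,R5,R6}
Step 10: commit R3 -> on_hand[A=30 B=37] avail[A=30 B=24] open={R5,R6}
Step 11: reserve R7 A 5 -> on_hand[A=30 B=37] avail[A=25 B=24] open={R5,R6,R7}
Step 12: commit R6 -> on_hand[A=30 B=33] avail[A=25 B=24] open={R5,R7}
Step 13: reserve R8 A 8 -> on_hand[A=30 B=33] avail[A=17 B=24] open={R5,R7,R8}
Step 14: reserve R9 A 1 -> on_hand[A=30 B=33] avail[A=16 B=24] open={R5,R7,R8,R9}
Step 15: commit R8 -> on_hand[A=22 B=33] avail[A=16 B=24] open={R5,R7,R9}
Step 16: commit R5 -> on_hand[A=22 B=24] avail[A=16 B=24] open={R7,R9}
Step 17: commit R7 -> on_hand[A=17 B=24] avail[A=16 B=24] open={R9}
Open reservations: ['R9'] -> 1

Answer: 1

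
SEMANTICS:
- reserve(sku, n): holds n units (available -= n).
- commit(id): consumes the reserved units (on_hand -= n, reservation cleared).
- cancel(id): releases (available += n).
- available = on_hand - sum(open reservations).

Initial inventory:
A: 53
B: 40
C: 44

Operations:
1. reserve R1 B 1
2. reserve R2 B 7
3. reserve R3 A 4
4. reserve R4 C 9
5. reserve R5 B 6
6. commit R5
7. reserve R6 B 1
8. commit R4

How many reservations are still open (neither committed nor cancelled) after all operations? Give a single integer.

Answer: 4

Derivation:
Step 1: reserve R1 B 1 -> on_hand[A=53 B=40 C=44] avail[A=53 B=39 C=44] open={R1}
Step 2: reserve R2 B 7 -> on_hand[A=53 B=40 C=44] avail[A=53 B=32 C=44] open={R1,R2}
Step 3: reserve R3 A 4 -> on_hand[A=53 B=40 C=44] avail[A=49 B=32 C=44] open={R1,R2,R3}
Step 4: reserve R4 C 9 -> on_hand[A=53 B=40 C=44] avail[A=49 B=32 C=35] open={R1,R2,R3,R4}
Step 5: reserve R5 B 6 -> on_hand[A=53 B=40 C=44] avail[A=49 B=26 C=35] open={R1,R2,R3,R4,R5}
Step 6: commit R5 -> on_hand[A=53 B=34 C=44] avail[A=49 B=26 C=35] open={R1,R2,R3,R4}
Step 7: reserve R6 B 1 -> on_hand[A=53 B=34 C=44] avail[A=49 B=25 C=35] open={R1,R2,R3,R4,R6}
Step 8: commit R4 -> on_hand[A=53 B=34 C=35] avail[A=49 B=25 C=35] open={R1,R2,R3,R6}
Open reservations: ['R1', 'R2', 'R3', 'R6'] -> 4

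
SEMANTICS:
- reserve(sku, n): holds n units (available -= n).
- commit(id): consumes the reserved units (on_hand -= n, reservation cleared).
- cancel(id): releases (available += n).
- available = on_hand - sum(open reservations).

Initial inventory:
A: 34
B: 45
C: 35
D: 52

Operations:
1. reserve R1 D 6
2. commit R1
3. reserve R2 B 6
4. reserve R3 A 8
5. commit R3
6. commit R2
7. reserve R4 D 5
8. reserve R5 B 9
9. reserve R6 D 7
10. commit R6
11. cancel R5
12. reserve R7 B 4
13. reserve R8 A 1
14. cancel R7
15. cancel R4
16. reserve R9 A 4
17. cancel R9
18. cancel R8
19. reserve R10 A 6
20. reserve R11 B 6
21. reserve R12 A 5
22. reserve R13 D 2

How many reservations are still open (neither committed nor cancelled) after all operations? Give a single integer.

Answer: 4

Derivation:
Step 1: reserve R1 D 6 -> on_hand[A=34 B=45 C=35 D=52] avail[A=34 B=45 C=35 D=46] open={R1}
Step 2: commit R1 -> on_hand[A=34 B=45 C=35 D=46] avail[A=34 B=45 C=35 D=46] open={}
Step 3: reserve R2 B 6 -> on_hand[A=34 B=45 C=35 D=46] avail[A=34 B=39 C=35 D=46] open={R2}
Step 4: reserve R3 A 8 -> on_hand[A=34 B=45 C=35 D=46] avail[A=26 B=39 C=35 D=46] open={R2,R3}
Step 5: commit R3 -> on_hand[A=26 B=45 C=35 D=46] avail[A=26 B=39 C=35 D=46] open={R2}
Step 6: commit R2 -> on_hand[A=26 B=39 C=35 D=46] avail[A=26 B=39 C=35 D=46] open={}
Step 7: reserve R4 D 5 -> on_hand[A=26 B=39 C=35 D=46] avail[A=26 B=39 C=35 D=41] open={R4}
Step 8: reserve R5 B 9 -> on_hand[A=26 B=39 C=35 D=46] avail[A=26 B=30 C=35 D=41] open={R4,R5}
Step 9: reserve R6 D 7 -> on_hand[A=26 B=39 C=35 D=46] avail[A=26 B=30 C=35 D=34] open={R4,R5,R6}
Step 10: commit R6 -> on_hand[A=26 B=39 C=35 D=39] avail[A=26 B=30 C=35 D=34] open={R4,R5}
Step 11: cancel R5 -> on_hand[A=26 B=39 C=35 D=39] avail[A=26 B=39 C=35 D=34] open={R4}
Step 12: reserve R7 B 4 -> on_hand[A=26 B=39 C=35 D=39] avail[A=26 B=35 C=35 D=34] open={R4,R7}
Step 13: reserve R8 A 1 -> on_hand[A=26 B=39 C=35 D=39] avail[A=25 B=35 C=35 D=34] open={R4,R7,R8}
Step 14: cancel R7 -> on_hand[A=26 B=39 C=35 D=39] avail[A=25 B=39 C=35 D=34] open={R4,R8}
Step 15: cancel R4 -> on_hand[A=26 B=39 C=35 D=39] avail[A=25 B=39 C=35 D=39] open={R8}
Step 16: reserve R9 A 4 -> on_hand[A=26 B=39 C=35 D=39] avail[A=21 B=39 C=35 D=39] open={R8,R9}
Step 17: cancel R9 -> on_hand[A=26 B=39 C=35 D=39] avail[A=25 B=39 C=35 D=39] open={R8}
Step 18: cancel R8 -> on_hand[A=26 B=39 C=35 D=39] avail[A=26 B=39 C=35 D=39] open={}
Step 19: reserve R10 A 6 -> on_hand[A=26 B=39 C=35 D=39] avail[A=20 B=39 C=35 D=39] open={R10}
Step 20: reserve R11 B 6 -> on_hand[A=26 B=39 C=35 D=39] avail[A=20 B=33 C=35 D=39] open={R10,R11}
Step 21: reserve R12 A 5 -> on_hand[A=26 B=39 C=35 D=39] avail[A=15 B=33 C=35 D=39] open={R10,R11,R12}
Step 22: reserve R13 D 2 -> on_hand[A=26 B=39 C=35 D=39] avail[A=15 B=33 C=35 D=37] open={R10,R11,R12,R13}
Open reservations: ['R10', 'R11', 'R12', 'R13'] -> 4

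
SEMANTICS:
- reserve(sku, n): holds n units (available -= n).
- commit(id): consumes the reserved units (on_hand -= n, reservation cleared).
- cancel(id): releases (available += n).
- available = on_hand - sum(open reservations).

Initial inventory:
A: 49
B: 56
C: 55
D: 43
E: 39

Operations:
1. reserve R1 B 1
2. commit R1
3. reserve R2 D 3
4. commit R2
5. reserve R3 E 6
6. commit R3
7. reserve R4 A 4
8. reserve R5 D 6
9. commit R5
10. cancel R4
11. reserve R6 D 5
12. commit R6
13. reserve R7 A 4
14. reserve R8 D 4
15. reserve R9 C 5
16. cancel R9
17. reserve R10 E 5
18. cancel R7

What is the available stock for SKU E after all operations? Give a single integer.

Answer: 28

Derivation:
Step 1: reserve R1 B 1 -> on_hand[A=49 B=56 C=55 D=43 E=39] avail[A=49 B=55 C=55 D=43 E=39] open={R1}
Step 2: commit R1 -> on_hand[A=49 B=55 C=55 D=43 E=39] avail[A=49 B=55 C=55 D=43 E=39] open={}
Step 3: reserve R2 D 3 -> on_hand[A=49 B=55 C=55 D=43 E=39] avail[A=49 B=55 C=55 D=40 E=39] open={R2}
Step 4: commit R2 -> on_hand[A=49 B=55 C=55 D=40 E=39] avail[A=49 B=55 C=55 D=40 E=39] open={}
Step 5: reserve R3 E 6 -> on_hand[A=49 B=55 C=55 D=40 E=39] avail[A=49 B=55 C=55 D=40 E=33] open={R3}
Step 6: commit R3 -> on_hand[A=49 B=55 C=55 D=40 E=33] avail[A=49 B=55 C=55 D=40 E=33] open={}
Step 7: reserve R4 A 4 -> on_hand[A=49 B=55 C=55 D=40 E=33] avail[A=45 B=55 C=55 D=40 E=33] open={R4}
Step 8: reserve R5 D 6 -> on_hand[A=49 B=55 C=55 D=40 E=33] avail[A=45 B=55 C=55 D=34 E=33] open={R4,R5}
Step 9: commit R5 -> on_hand[A=49 B=55 C=55 D=34 E=33] avail[A=45 B=55 C=55 D=34 E=33] open={R4}
Step 10: cancel R4 -> on_hand[A=49 B=55 C=55 D=34 E=33] avail[A=49 B=55 C=55 D=34 E=33] open={}
Step 11: reserve R6 D 5 -> on_hand[A=49 B=55 C=55 D=34 E=33] avail[A=49 B=55 C=55 D=29 E=33] open={R6}
Step 12: commit R6 -> on_hand[A=49 B=55 C=55 D=29 E=33] avail[A=49 B=55 C=55 D=29 E=33] open={}
Step 13: reserve R7 A 4 -> on_hand[A=49 B=55 C=55 D=29 E=33] avail[A=45 B=55 C=55 D=29 E=33] open={R7}
Step 14: reserve R8 D 4 -> on_hand[A=49 B=55 C=55 D=29 E=33] avail[A=45 B=55 C=55 D=25 E=33] open={R7,R8}
Step 15: reserve R9 C 5 -> on_hand[A=49 B=55 C=55 D=29 E=33] avail[A=45 B=55 C=50 D=25 E=33] open={R7,R8,R9}
Step 16: cancel R9 -> on_hand[A=49 B=55 C=55 D=29 E=33] avail[A=45 B=55 C=55 D=25 E=33] open={R7,R8}
Step 17: reserve R10 E 5 -> on_hand[A=49 B=55 C=55 D=29 E=33] avail[A=45 B=55 C=55 D=25 E=28] open={R10,R7,R8}
Step 18: cancel R7 -> on_hand[A=49 B=55 C=55 D=29 E=33] avail[A=49 B=55 C=55 D=25 E=28] open={R10,R8}
Final available[E] = 28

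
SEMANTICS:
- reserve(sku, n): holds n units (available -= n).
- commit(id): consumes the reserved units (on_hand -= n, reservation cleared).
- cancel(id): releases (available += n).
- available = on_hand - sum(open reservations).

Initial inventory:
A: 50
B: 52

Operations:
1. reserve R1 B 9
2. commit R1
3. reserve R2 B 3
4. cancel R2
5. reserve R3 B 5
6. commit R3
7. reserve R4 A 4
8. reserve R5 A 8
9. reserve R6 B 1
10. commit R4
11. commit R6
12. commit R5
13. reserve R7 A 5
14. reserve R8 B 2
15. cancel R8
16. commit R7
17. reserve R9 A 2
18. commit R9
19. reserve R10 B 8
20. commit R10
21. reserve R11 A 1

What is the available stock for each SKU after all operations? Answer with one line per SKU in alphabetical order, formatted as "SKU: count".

Step 1: reserve R1 B 9 -> on_hand[A=50 B=52] avail[A=50 B=43] open={R1}
Step 2: commit R1 -> on_hand[A=50 B=43] avail[A=50 B=43] open={}
Step 3: reserve R2 B 3 -> on_hand[A=50 B=43] avail[A=50 B=40] open={R2}
Step 4: cancel R2 -> on_hand[A=50 B=43] avail[A=50 B=43] open={}
Step 5: reserve R3 B 5 -> on_hand[A=50 B=43] avail[A=50 B=38] open={R3}
Step 6: commit R3 -> on_hand[A=50 B=38] avail[A=50 B=38] open={}
Step 7: reserve R4 A 4 -> on_hand[A=50 B=38] avail[A=46 B=38] open={R4}
Step 8: reserve R5 A 8 -> on_hand[A=50 B=38] avail[A=38 B=38] open={R4,R5}
Step 9: reserve R6 B 1 -> on_hand[A=50 B=38] avail[A=38 B=37] open={R4,R5,R6}
Step 10: commit R4 -> on_hand[A=46 B=38] avail[A=38 B=37] open={R5,R6}
Step 11: commit R6 -> on_hand[A=46 B=37] avail[A=38 B=37] open={R5}
Step 12: commit R5 -> on_hand[A=38 B=37] avail[A=38 B=37] open={}
Step 13: reserve R7 A 5 -> on_hand[A=38 B=37] avail[A=33 B=37] open={R7}
Step 14: reserve R8 B 2 -> on_hand[A=38 B=37] avail[A=33 B=35] open={R7,R8}
Step 15: cancel R8 -> on_hand[A=38 B=37] avail[A=33 B=37] open={R7}
Step 16: commit R7 -> on_hand[A=33 B=37] avail[A=33 B=37] open={}
Step 17: reserve R9 A 2 -> on_hand[A=33 B=37] avail[A=31 B=37] open={R9}
Step 18: commit R9 -> on_hand[A=31 B=37] avail[A=31 B=37] open={}
Step 19: reserve R10 B 8 -> on_hand[A=31 B=37] avail[A=31 B=29] open={R10}
Step 20: commit R10 -> on_hand[A=31 B=29] avail[A=31 B=29] open={}
Step 21: reserve R11 A 1 -> on_hand[A=31 B=29] avail[A=30 B=29] open={R11}

Answer: A: 30
B: 29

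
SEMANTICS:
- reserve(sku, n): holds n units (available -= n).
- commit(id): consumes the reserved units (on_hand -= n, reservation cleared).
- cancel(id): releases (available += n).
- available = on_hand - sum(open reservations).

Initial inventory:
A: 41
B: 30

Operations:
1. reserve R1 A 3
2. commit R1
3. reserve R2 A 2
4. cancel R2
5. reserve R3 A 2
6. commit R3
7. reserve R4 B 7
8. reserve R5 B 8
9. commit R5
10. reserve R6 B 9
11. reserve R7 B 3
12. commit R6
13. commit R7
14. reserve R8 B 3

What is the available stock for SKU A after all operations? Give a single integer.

Step 1: reserve R1 A 3 -> on_hand[A=41 B=30] avail[A=38 B=30] open={R1}
Step 2: commit R1 -> on_hand[A=38 B=30] avail[A=38 B=30] open={}
Step 3: reserve R2 A 2 -> on_hand[A=38 B=30] avail[A=36 B=30] open={R2}
Step 4: cancel R2 -> on_hand[A=38 B=30] avail[A=38 B=30] open={}
Step 5: reserve R3 A 2 -> on_hand[A=38 B=30] avail[A=36 B=30] open={R3}
Step 6: commit R3 -> on_hand[A=36 B=30] avail[A=36 B=30] open={}
Step 7: reserve R4 B 7 -> on_hand[A=36 B=30] avail[A=36 B=23] open={R4}
Step 8: reserve R5 B 8 -> on_hand[A=36 B=30] avail[A=36 B=15] open={R4,R5}
Step 9: commit R5 -> on_hand[A=36 B=22] avail[A=36 B=15] open={R4}
Step 10: reserve R6 B 9 -> on_hand[A=36 B=22] avail[A=36 B=6] open={R4,R6}
Step 11: reserve R7 B 3 -> on_hand[A=36 B=22] avail[A=36 B=3] open={R4,R6,R7}
Step 12: commit R6 -> on_hand[A=36 B=13] avail[A=36 B=3] open={R4,R7}
Step 13: commit R7 -> on_hand[A=36 B=10] avail[A=36 B=3] open={R4}
Step 14: reserve R8 B 3 -> on_hand[A=36 B=10] avail[A=36 B=0] open={R4,R8}
Final available[A] = 36

Answer: 36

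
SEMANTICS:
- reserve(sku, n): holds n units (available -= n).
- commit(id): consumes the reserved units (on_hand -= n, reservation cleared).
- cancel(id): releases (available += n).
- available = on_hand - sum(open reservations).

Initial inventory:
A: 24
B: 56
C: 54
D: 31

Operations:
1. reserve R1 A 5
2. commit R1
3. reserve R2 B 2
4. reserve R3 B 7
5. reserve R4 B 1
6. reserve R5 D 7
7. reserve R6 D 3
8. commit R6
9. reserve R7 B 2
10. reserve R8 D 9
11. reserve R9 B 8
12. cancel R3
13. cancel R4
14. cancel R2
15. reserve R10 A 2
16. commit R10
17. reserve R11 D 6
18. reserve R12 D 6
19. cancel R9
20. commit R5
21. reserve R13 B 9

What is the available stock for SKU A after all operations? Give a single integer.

Answer: 17

Derivation:
Step 1: reserve R1 A 5 -> on_hand[A=24 B=56 C=54 D=31] avail[A=19 B=56 C=54 D=31] open={R1}
Step 2: commit R1 -> on_hand[A=19 B=56 C=54 D=31] avail[A=19 B=56 C=54 D=31] open={}
Step 3: reserve R2 B 2 -> on_hand[A=19 B=56 C=54 D=31] avail[A=19 B=54 C=54 D=31] open={R2}
Step 4: reserve R3 B 7 -> on_hand[A=19 B=56 C=54 D=31] avail[A=19 B=47 C=54 D=31] open={R2,R3}
Step 5: reserve R4 B 1 -> on_hand[A=19 B=56 C=54 D=31] avail[A=19 B=46 C=54 D=31] open={R2,R3,R4}
Step 6: reserve R5 D 7 -> on_hand[A=19 B=56 C=54 D=31] avail[A=19 B=46 C=54 D=24] open={R2,R3,R4,R5}
Step 7: reserve R6 D 3 -> on_hand[A=19 B=56 C=54 D=31] avail[A=19 B=46 C=54 D=21] open={R2,R3,R4,R5,R6}
Step 8: commit R6 -> on_hand[A=19 B=56 C=54 D=28] avail[A=19 B=46 C=54 D=21] open={R2,R3,R4,R5}
Step 9: reserve R7 B 2 -> on_hand[A=19 B=56 C=54 D=28] avail[A=19 B=44 C=54 D=21] open={R2,R3,R4,R5,R7}
Step 10: reserve R8 D 9 -> on_hand[A=19 B=56 C=54 D=28] avail[A=19 B=44 C=54 D=12] open={R2,R3,R4,R5,R7,R8}
Step 11: reserve R9 B 8 -> on_hand[A=19 B=56 C=54 D=28] avail[A=19 B=36 C=54 D=12] open={R2,R3,R4,R5,R7,R8,R9}
Step 12: cancel R3 -> on_hand[A=19 B=56 C=54 D=28] avail[A=19 B=43 C=54 D=12] open={R2,R4,R5,R7,R8,R9}
Step 13: cancel R4 -> on_hand[A=19 B=56 C=54 D=28] avail[A=19 B=44 C=54 D=12] open={R2,R5,R7,R8,R9}
Step 14: cancel R2 -> on_hand[A=19 B=56 C=54 D=28] avail[A=19 B=46 C=54 D=12] open={R5,R7,R8,R9}
Step 15: reserve R10 A 2 -> on_hand[A=19 B=56 C=54 D=28] avail[A=17 B=46 C=54 D=12] open={R10,R5,R7,R8,R9}
Step 16: commit R10 -> on_hand[A=17 B=56 C=54 D=28] avail[A=17 B=46 C=54 D=12] open={R5,R7,R8,R9}
Step 17: reserve R11 D 6 -> on_hand[A=17 B=56 C=54 D=28] avail[A=17 B=46 C=54 D=6] open={R11,R5,R7,R8,R9}
Step 18: reserve R12 D 6 -> on_hand[A=17 B=56 C=54 D=28] avail[A=17 B=46 C=54 D=0] open={R11,R12,R5,R7,R8,R9}
Step 19: cancel R9 -> on_hand[A=17 B=56 C=54 D=28] avail[A=17 B=54 C=54 D=0] open={R11,R12,R5,R7,R8}
Step 20: commit R5 -> on_hand[A=17 B=56 C=54 D=21] avail[A=17 B=54 C=54 D=0] open={R11,R12,R7,R8}
Step 21: reserve R13 B 9 -> on_hand[A=17 B=56 C=54 D=21] avail[A=17 B=45 C=54 D=0] open={R11,R12,R13,R7,R8}
Final available[A] = 17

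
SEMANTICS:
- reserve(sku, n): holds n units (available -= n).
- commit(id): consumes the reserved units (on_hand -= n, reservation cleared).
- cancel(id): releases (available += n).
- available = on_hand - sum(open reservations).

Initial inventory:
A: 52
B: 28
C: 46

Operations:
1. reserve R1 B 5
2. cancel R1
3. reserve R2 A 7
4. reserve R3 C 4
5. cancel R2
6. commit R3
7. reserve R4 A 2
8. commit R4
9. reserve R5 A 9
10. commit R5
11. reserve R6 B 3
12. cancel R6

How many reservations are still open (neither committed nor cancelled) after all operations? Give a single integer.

Step 1: reserve R1 B 5 -> on_hand[A=52 B=28 C=46] avail[A=52 B=23 C=46] open={R1}
Step 2: cancel R1 -> on_hand[A=52 B=28 C=46] avail[A=52 B=28 C=46] open={}
Step 3: reserve R2 A 7 -> on_hand[A=52 B=28 C=46] avail[A=45 B=28 C=46] open={R2}
Step 4: reserve R3 C 4 -> on_hand[A=52 B=28 C=46] avail[A=45 B=28 C=42] open={R2,R3}
Step 5: cancel R2 -> on_hand[A=52 B=28 C=46] avail[A=52 B=28 C=42] open={R3}
Step 6: commit R3 -> on_hand[A=52 B=28 C=42] avail[A=52 B=28 C=42] open={}
Step 7: reserve R4 A 2 -> on_hand[A=52 B=28 C=42] avail[A=50 B=28 C=42] open={R4}
Step 8: commit R4 -> on_hand[A=50 B=28 C=42] avail[A=50 B=28 C=42] open={}
Step 9: reserve R5 A 9 -> on_hand[A=50 B=28 C=42] avail[A=41 B=28 C=42] open={R5}
Step 10: commit R5 -> on_hand[A=41 B=28 C=42] avail[A=41 B=28 C=42] open={}
Step 11: reserve R6 B 3 -> on_hand[A=41 B=28 C=42] avail[A=41 B=25 C=42] open={R6}
Step 12: cancel R6 -> on_hand[A=41 B=28 C=42] avail[A=41 B=28 C=42] open={}
Open reservations: [] -> 0

Answer: 0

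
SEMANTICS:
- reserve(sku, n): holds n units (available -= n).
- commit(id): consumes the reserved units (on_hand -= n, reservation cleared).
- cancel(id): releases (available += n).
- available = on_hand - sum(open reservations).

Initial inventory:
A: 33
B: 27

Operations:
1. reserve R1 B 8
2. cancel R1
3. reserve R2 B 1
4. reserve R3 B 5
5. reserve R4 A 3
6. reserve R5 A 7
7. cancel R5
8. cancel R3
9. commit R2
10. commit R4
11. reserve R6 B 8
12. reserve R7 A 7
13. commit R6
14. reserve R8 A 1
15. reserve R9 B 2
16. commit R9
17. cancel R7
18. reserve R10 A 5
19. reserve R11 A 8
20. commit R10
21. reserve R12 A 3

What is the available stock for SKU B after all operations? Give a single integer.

Answer: 16

Derivation:
Step 1: reserve R1 B 8 -> on_hand[A=33 B=27] avail[A=33 B=19] open={R1}
Step 2: cancel R1 -> on_hand[A=33 B=27] avail[A=33 B=27] open={}
Step 3: reserve R2 B 1 -> on_hand[A=33 B=27] avail[A=33 B=26] open={R2}
Step 4: reserve R3 B 5 -> on_hand[A=33 B=27] avail[A=33 B=21] open={R2,R3}
Step 5: reserve R4 A 3 -> on_hand[A=33 B=27] avail[A=30 B=21] open={R2,R3,R4}
Step 6: reserve R5 A 7 -> on_hand[A=33 B=27] avail[A=23 B=21] open={R2,R3,R4,R5}
Step 7: cancel R5 -> on_hand[A=33 B=27] avail[A=30 B=21] open={R2,R3,R4}
Step 8: cancel R3 -> on_hand[A=33 B=27] avail[A=30 B=26] open={R2,R4}
Step 9: commit R2 -> on_hand[A=33 B=26] avail[A=30 B=26] open={R4}
Step 10: commit R4 -> on_hand[A=30 B=26] avail[A=30 B=26] open={}
Step 11: reserve R6 B 8 -> on_hand[A=30 B=26] avail[A=30 B=18] open={R6}
Step 12: reserve R7 A 7 -> on_hand[A=30 B=26] avail[A=23 B=18] open={R6,R7}
Step 13: commit R6 -> on_hand[A=30 B=18] avail[A=23 B=18] open={R7}
Step 14: reserve R8 A 1 -> on_hand[A=30 B=18] avail[A=22 B=18] open={R7,R8}
Step 15: reserve R9 B 2 -> on_hand[A=30 B=18] avail[A=22 B=16] open={R7,R8,R9}
Step 16: commit R9 -> on_hand[A=30 B=16] avail[A=22 B=16] open={R7,R8}
Step 17: cancel R7 -> on_hand[A=30 B=16] avail[A=29 B=16] open={R8}
Step 18: reserve R10 A 5 -> on_hand[A=30 B=16] avail[A=24 B=16] open={R10,R8}
Step 19: reserve R11 A 8 -> on_hand[A=30 B=16] avail[A=16 B=16] open={R10,R11,R8}
Step 20: commit R10 -> on_hand[A=25 B=16] avail[A=16 B=16] open={R11,R8}
Step 21: reserve R12 A 3 -> on_hand[A=25 B=16] avail[A=13 B=16] open={R11,R12,R8}
Final available[B] = 16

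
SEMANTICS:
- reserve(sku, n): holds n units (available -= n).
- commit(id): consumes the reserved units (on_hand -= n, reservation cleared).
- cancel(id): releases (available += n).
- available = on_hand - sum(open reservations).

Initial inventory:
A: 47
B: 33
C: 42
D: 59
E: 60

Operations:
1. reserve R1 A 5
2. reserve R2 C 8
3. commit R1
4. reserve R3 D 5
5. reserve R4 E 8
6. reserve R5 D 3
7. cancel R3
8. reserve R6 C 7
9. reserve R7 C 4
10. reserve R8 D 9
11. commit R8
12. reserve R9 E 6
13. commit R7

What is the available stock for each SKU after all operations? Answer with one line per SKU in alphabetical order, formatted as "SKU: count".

Step 1: reserve R1 A 5 -> on_hand[A=47 B=33 C=42 D=59 E=60] avail[A=42 B=33 C=42 D=59 E=60] open={R1}
Step 2: reserve R2 C 8 -> on_hand[A=47 B=33 C=42 D=59 E=60] avail[A=42 B=33 C=34 D=59 E=60] open={R1,R2}
Step 3: commit R1 -> on_hand[A=42 B=33 C=42 D=59 E=60] avail[A=42 B=33 C=34 D=59 E=60] open={R2}
Step 4: reserve R3 D 5 -> on_hand[A=42 B=33 C=42 D=59 E=60] avail[A=42 B=33 C=34 D=54 E=60] open={R2,R3}
Step 5: reserve R4 E 8 -> on_hand[A=42 B=33 C=42 D=59 E=60] avail[A=42 B=33 C=34 D=54 E=52] open={R2,R3,R4}
Step 6: reserve R5 D 3 -> on_hand[A=42 B=33 C=42 D=59 E=60] avail[A=42 B=33 C=34 D=51 E=52] open={R2,R3,R4,R5}
Step 7: cancel R3 -> on_hand[A=42 B=33 C=42 D=59 E=60] avail[A=42 B=33 C=34 D=56 E=52] open={R2,R4,R5}
Step 8: reserve R6 C 7 -> on_hand[A=42 B=33 C=42 D=59 E=60] avail[A=42 B=33 C=27 D=56 E=52] open={R2,R4,R5,R6}
Step 9: reserve R7 C 4 -> on_hand[A=42 B=33 C=42 D=59 E=60] avail[A=42 B=33 C=23 D=56 E=52] open={R2,R4,R5,R6,R7}
Step 10: reserve R8 D 9 -> on_hand[A=42 B=33 C=42 D=59 E=60] avail[A=42 B=33 C=23 D=47 E=52] open={R2,R4,R5,R6,R7,R8}
Step 11: commit R8 -> on_hand[A=42 B=33 C=42 D=50 E=60] avail[A=42 B=33 C=23 D=47 E=52] open={R2,R4,R5,R6,R7}
Step 12: reserve R9 E 6 -> on_hand[A=42 B=33 C=42 D=50 E=60] avail[A=42 B=33 C=23 D=47 E=46] open={R2,R4,R5,R6,R7,R9}
Step 13: commit R7 -> on_hand[A=42 B=33 C=38 D=50 E=60] avail[A=42 B=33 C=23 D=47 E=46] open={R2,R4,R5,R6,R9}

Answer: A: 42
B: 33
C: 23
D: 47
E: 46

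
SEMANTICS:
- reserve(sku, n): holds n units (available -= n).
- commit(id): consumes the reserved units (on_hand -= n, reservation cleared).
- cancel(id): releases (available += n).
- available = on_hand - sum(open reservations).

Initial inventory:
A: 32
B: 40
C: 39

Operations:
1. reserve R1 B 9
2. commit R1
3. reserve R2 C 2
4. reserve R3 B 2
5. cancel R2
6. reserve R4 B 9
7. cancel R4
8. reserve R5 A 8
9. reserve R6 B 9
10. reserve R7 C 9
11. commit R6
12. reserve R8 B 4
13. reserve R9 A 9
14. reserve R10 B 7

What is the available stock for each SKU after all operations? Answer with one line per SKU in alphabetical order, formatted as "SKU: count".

Step 1: reserve R1 B 9 -> on_hand[A=32 B=40 C=39] avail[A=32 B=31 C=39] open={R1}
Step 2: commit R1 -> on_hand[A=32 B=31 C=39] avail[A=32 B=31 C=39] open={}
Step 3: reserve R2 C 2 -> on_hand[A=32 B=31 C=39] avail[A=32 B=31 C=37] open={R2}
Step 4: reserve R3 B 2 -> on_hand[A=32 B=31 C=39] avail[A=32 B=29 C=37] open={R2,R3}
Step 5: cancel R2 -> on_hand[A=32 B=31 C=39] avail[A=32 B=29 C=39] open={R3}
Step 6: reserve R4 B 9 -> on_hand[A=32 B=31 C=39] avail[A=32 B=20 C=39] open={R3,R4}
Step 7: cancel R4 -> on_hand[A=32 B=31 C=39] avail[A=32 B=29 C=39] open={R3}
Step 8: reserve R5 A 8 -> on_hand[A=32 B=31 C=39] avail[A=24 B=29 C=39] open={R3,R5}
Step 9: reserve R6 B 9 -> on_hand[A=32 B=31 C=39] avail[A=24 B=20 C=39] open={R3,R5,R6}
Step 10: reserve R7 C 9 -> on_hand[A=32 B=31 C=39] avail[A=24 B=20 C=30] open={R3,R5,R6,R7}
Step 11: commit R6 -> on_hand[A=32 B=22 C=39] avail[A=24 B=20 C=30] open={R3,R5,R7}
Step 12: reserve R8 B 4 -> on_hand[A=32 B=22 C=39] avail[A=24 B=16 C=30] open={R3,R5,R7,R8}
Step 13: reserve R9 A 9 -> on_hand[A=32 B=22 C=39] avail[A=15 B=16 C=30] open={R3,R5,R7,R8,R9}
Step 14: reserve R10 B 7 -> on_hand[A=32 B=22 C=39] avail[A=15 B=9 C=30] open={R10,R3,R5,R7,R8,R9}

Answer: A: 15
B: 9
C: 30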